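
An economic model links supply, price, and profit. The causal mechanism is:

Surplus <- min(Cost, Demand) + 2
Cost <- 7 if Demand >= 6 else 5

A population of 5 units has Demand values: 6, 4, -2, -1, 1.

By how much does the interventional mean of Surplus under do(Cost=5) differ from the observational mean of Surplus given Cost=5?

0.9

Under do(Cost=5), Cost's equation is replaced by Cost=5 for every unit. Per-unit Surplus: 7, 6, 0, 1, 3. Mean = 3.4.
Conditioning on Cost=5 selects the 4 unit(s) with Demand ∈ {4, -2, -1, 1}. Their Surplus values: 6, 0, 1, 3. Mean = 2.5.
Difference = 3.4 − 2.5 = 0.9.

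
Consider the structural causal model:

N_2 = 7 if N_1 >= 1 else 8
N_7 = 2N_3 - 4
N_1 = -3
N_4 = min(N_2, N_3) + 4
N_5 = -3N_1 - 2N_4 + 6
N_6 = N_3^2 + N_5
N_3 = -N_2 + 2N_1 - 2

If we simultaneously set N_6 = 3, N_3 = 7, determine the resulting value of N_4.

11

Under do(N_6 = 3, N_3 = 7), each intervened variable's structural equation is replaced by its fixed value.
N_2 = 7 if N_1 >= 1 else 8  [with N_1=-3]  = 8
N_4 = min(N_2, N_3) + 4  [with N_2=8, N_3=7]  = 11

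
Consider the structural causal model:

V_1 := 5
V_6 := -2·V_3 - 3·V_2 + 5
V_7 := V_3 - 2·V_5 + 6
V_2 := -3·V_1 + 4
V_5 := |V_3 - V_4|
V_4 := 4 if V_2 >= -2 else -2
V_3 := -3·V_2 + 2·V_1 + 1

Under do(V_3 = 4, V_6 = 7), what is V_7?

-2

Under do(V_3 = 4, V_6 = 7), each intervened variable's structural equation is replaced by its fixed value.
V_2 = -3·V_1 + 4  [with V_1=5]  = -11
V_4 = 4 if V_2 >= -2 else -2  [with V_2=-11]  = -2
V_5 = |V_3 - V_4|  [with V_3=4, V_4=-2]  = 6
V_7 = V_3 - 2·V_5 + 6  [with V_3=4, V_5=6]  = -2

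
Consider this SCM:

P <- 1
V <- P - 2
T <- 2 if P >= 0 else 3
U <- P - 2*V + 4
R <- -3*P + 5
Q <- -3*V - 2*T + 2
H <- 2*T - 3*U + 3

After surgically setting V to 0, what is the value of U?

Under do(V=0), the mechanism V <- P - 2 is discarded; V is fixed at 0.
U = P - 2*V + 4  [with P=1, V=0]  = 5

5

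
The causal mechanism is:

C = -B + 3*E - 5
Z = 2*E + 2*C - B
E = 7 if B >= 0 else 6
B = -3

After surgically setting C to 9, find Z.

33

The intervention breaks the incoming arrows to C: C = -B + 3*E - 5 no longer applies, and C = 9.
E = 7 if B >= 0 else 6  [with B=-3]  = 6
Z = 2*E + 2*C - B  [with E=6, C=9, B=-3]  = 33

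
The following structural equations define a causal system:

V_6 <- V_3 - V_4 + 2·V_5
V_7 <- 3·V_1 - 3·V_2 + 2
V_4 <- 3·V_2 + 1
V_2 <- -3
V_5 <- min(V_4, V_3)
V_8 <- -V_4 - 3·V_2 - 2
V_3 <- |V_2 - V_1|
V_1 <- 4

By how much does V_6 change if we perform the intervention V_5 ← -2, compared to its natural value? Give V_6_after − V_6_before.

The intervention breaks the incoming arrows to V_5: V_5 <- min(V_4, V_3) no longer applies, and V_5 = -2.
V_3 = |V_2 - V_1|  [with V_2=-3, V_1=4]  = 7
V_4 = 3·V_2 + 1  [with V_2=-3]  = -8
V_6 = V_3 - V_4 + 2·V_5  [with V_3=7, V_4=-8, V_5=-2]  = 11
Without intervention: V_3 = |V_2 - V_1|  [with V_2=-3, V_1=4]  = 7; V_4 = 3·V_2 + 1  [with V_2=-3]  = -8; V_5 = min(V_4, V_3)  [with V_4=-8, V_3=7]  = -8; V_6 = V_3 - V_4 + 2·V_5  [with V_3=7, V_4=-8, V_5=-8]  = -1.
Change = 11 − (-1) = 12.

12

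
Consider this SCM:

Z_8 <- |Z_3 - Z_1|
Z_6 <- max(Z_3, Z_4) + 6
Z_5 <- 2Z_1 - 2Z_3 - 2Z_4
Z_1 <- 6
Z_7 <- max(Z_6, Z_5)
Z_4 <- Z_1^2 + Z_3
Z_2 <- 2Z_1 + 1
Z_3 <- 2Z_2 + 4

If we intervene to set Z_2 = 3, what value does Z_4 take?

46

Under do(Z_2=3), the mechanism Z_2 <- 2Z_1 + 1 is discarded; Z_2 is fixed at 3.
Z_3 = 2Z_2 + 4  [with Z_2=3]  = 10
Z_4 = Z_1^2 + Z_3  [with Z_1=6, Z_3=10]  = 46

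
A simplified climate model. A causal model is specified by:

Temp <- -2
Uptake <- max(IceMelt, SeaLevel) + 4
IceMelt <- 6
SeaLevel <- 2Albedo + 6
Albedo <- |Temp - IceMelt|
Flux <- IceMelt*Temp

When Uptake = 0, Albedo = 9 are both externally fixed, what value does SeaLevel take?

Under do(Uptake = 0, Albedo = 9), each intervened variable's structural equation is replaced by its fixed value.
SeaLevel = 2Albedo + 6  [with Albedo=9]  = 24

24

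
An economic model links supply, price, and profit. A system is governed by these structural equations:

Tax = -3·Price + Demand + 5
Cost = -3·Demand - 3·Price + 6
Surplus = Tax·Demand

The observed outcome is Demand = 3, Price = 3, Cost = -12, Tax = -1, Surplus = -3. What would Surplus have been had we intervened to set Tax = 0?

0

Intervening sets Tax = 0 and removes its equation (Tax = -3·Price + Demand + 5).
Surplus = Tax·Demand  [with Tax=0, Demand=3]  = 0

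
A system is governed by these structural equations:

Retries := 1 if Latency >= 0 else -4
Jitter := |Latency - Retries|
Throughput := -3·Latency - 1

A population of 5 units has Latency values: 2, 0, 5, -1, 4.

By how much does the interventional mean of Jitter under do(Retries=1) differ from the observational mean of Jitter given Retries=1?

do(Retries=1) breaks Retries's dependence on Latency. With Retries=1 fixed, Jitter across the units is 1, 1, 4, 2, 3, mean 2.2.
Observing Retries=1 restricts to units where Retries's equation naturally yields 1: Latency ∈ {2, 0, 5, 4}. In that subpopulation Jitter = 1, 1, 4, 3, mean 2.25.
Difference = 2.2 − 2.25 = -0.05.

-0.05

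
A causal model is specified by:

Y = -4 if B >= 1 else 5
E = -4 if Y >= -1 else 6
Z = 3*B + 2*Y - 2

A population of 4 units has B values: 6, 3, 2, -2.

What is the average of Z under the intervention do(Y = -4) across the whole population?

-3.25

The intervention sets Y=-4 in all 4 units regardless of B. Recomputing Z per unit gives 8, -1, -4, -16; average -3.25.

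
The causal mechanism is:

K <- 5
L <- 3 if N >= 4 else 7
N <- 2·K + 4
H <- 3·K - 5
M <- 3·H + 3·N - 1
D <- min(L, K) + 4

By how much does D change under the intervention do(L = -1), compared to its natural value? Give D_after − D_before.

The intervention breaks the incoming arrows to L: L <- 3 if N >= 4 else 7 no longer applies, and L = -1.
D = min(L, K) + 4  [with L=-1, K=5]  = 3
Without intervention: N = 2·K + 4  [with K=5]  = 14; L = 3 if N >= 4 else 7  [with N=14]  = 3; D = min(L, K) + 4  [with L=3, K=5]  = 7.
Change = 3 − 7 = -4.

-4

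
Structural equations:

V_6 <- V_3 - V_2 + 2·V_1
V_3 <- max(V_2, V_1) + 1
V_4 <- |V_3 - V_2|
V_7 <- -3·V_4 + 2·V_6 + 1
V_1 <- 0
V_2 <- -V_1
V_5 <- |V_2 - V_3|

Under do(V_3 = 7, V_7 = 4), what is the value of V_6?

7

Under do(V_3 = 7, V_7 = 4), each intervened variable's structural equation is replaced by its fixed value.
V_2 = -V_1  [with V_1=0]  = 0
V_6 = V_3 - V_2 + 2·V_1  [with V_3=7, V_2=0, V_1=0]  = 7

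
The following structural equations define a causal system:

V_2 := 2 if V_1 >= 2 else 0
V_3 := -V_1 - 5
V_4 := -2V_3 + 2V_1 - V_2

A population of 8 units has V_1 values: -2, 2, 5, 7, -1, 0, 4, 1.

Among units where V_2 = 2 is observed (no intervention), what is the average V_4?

Conditioning on V_2=2 selects the 4 unit(s) with V_1 ∈ {2, 5, 7, 4}. Their V_4 values: 16, 28, 36, 24. Mean = 26.

26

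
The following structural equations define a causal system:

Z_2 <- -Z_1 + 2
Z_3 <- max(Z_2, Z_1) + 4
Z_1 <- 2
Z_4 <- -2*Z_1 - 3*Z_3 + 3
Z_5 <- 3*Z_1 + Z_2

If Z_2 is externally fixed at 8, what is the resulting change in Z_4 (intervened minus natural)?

-18

Under do(Z_2=8), the mechanism Z_2 <- -Z_1 + 2 is discarded; Z_2 is fixed at 8.
Z_3 = max(Z_2, Z_1) + 4  [with Z_2=8, Z_1=2]  = 12
Z_4 = -2*Z_1 - 3*Z_3 + 3  [with Z_1=2, Z_3=12]  = -37
Without intervention: Z_2 = -Z_1 + 2  [with Z_1=2]  = 0; Z_3 = max(Z_2, Z_1) + 4  [with Z_2=0, Z_1=2]  = 6; Z_4 = -2*Z_1 - 3*Z_3 + 3  [with Z_1=2, Z_3=6]  = -19.
Change = -37 − (-19) = -18.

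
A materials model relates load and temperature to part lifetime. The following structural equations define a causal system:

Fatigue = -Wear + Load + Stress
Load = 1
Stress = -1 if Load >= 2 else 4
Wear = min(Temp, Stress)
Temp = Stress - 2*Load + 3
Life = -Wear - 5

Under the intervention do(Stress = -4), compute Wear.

-4

Under do(Stress=-4), the mechanism Stress = -1 if Load >= 2 else 4 is discarded; Stress is fixed at -4.
Temp = Stress - 2*Load + 3  [with Stress=-4, Load=1]  = -3
Wear = min(Temp, Stress)  [with Temp=-3, Stress=-4]  = -4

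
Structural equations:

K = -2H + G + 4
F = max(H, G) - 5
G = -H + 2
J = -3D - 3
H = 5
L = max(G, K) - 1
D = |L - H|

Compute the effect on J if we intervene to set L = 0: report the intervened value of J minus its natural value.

12

The intervention breaks the incoming arrows to L: L = max(G, K) - 1 no longer applies, and L = 0.
D = |L - H|  [with L=0, H=5]  = 5
J = -3D - 3  [with D=5]  = -18
Without intervention: G = -H + 2  [with H=5]  = -3; K = -2H + G + 4  [with H=5, G=-3]  = -9; L = max(G, K) - 1  [with G=-3, K=-9]  = -4; D = |L - H|  [with L=-4, H=5]  = 9; J = -3D - 3  [with D=9]  = -30.
Change = -18 − (-30) = 12.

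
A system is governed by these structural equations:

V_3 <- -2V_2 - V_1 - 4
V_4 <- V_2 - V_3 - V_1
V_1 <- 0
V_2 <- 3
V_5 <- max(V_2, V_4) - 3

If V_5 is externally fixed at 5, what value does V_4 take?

13

The intervention breaks the incoming arrows to V_5: V_5 <- max(V_2, V_4) - 3 no longer applies, and V_5 = 5.
Since V_4 is not a descendant of the intervened variable, it is unaffected.
V_3 = -2V_2 - V_1 - 4  [with V_2=3, V_1=0]  = -10
V_4 = V_2 - V_3 - V_1  [with V_2=3, V_3=-10, V_1=0]  = 13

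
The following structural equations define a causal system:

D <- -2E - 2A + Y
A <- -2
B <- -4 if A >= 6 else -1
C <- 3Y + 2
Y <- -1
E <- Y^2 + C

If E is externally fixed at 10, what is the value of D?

-17

Intervening sets E = 10 and removes its equation (E <- Y^2 + C).
D = -2E - 2A + Y  [with E=10, A=-2, Y=-1]  = -17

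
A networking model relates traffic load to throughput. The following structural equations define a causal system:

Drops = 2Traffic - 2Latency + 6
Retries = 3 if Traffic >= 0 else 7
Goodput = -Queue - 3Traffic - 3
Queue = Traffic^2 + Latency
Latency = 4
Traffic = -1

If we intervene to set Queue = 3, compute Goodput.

The intervention breaks the incoming arrows to Queue: Queue = Traffic^2 + Latency no longer applies, and Queue = 3.
Goodput = -Queue - 3Traffic - 3  [with Queue=3, Traffic=-1]  = -3

-3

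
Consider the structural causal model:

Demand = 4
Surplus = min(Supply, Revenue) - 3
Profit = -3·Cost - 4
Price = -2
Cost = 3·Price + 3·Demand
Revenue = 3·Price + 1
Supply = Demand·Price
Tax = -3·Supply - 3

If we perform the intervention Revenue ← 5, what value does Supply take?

-8

do(Revenue=5) replaces the equation Revenue = 3·Price + 1 with the constant Revenue = 5.
Supply is not downstream of the intervention, so its value is determined by the original equations.
Supply = Demand·Price  [with Demand=4, Price=-2]  = -8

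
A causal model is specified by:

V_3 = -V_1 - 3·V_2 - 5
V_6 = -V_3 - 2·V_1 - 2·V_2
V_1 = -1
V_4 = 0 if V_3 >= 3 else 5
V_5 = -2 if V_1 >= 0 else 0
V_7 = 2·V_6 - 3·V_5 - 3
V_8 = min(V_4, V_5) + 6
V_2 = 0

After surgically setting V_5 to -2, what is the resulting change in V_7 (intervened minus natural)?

Under do(V_5=-2), the mechanism V_5 = -2 if V_1 >= 0 else 0 is discarded; V_5 is fixed at -2.
V_3 = -V_1 - 3·V_2 - 5  [with V_1=-1, V_2=0]  = -4
V_6 = -V_3 - 2·V_1 - 2·V_2  [with V_3=-4, V_1=-1, V_2=0]  = 6
V_7 = 2·V_6 - 3·V_5 - 3  [with V_6=6, V_5=-2]  = 15
Without intervention: V_3 = -V_1 - 3·V_2 - 5  [with V_1=-1, V_2=0]  = -4; V_5 = -2 if V_1 >= 0 else 0  [with V_1=-1]  = 0; V_6 = -V_3 - 2·V_1 - 2·V_2  [with V_3=-4, V_1=-1, V_2=0]  = 6; V_7 = 2·V_6 - 3·V_5 - 3  [with V_6=6, V_5=0]  = 9.
Change = 15 − 9 = 6.

6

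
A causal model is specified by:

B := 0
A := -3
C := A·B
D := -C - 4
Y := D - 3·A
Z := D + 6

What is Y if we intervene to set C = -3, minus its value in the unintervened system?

3

do(C=-3) replaces the equation C := A·B with the constant C = -3.
D = -C - 4  [with C=-3]  = -1
Y = D - 3·A  [with D=-1, A=-3]  = 8
Without intervention: C = A·B  [with A=-3, B=0]  = 0; D = -C - 4  [with C=0]  = -4; Y = D - 3·A  [with D=-4, A=-3]  = 5.
Change = 8 − 5 = 3.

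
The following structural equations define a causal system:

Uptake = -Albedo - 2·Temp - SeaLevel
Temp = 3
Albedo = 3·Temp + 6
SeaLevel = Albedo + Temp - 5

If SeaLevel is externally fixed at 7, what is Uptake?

-28

The intervention breaks the incoming arrows to SeaLevel: SeaLevel = Albedo + Temp - 5 no longer applies, and SeaLevel = 7.
Albedo = 3·Temp + 6  [with Temp=3]  = 15
Uptake = -Albedo - 2·Temp - SeaLevel  [with Albedo=15, Temp=3, SeaLevel=7]  = -28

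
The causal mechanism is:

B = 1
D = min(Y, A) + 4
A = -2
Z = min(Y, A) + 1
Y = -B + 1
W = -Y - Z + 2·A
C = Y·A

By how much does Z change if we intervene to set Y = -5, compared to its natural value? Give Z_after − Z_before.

-3

The intervention breaks the incoming arrows to Y: Y = -B + 1 no longer applies, and Y = -5.
Z = min(Y, A) + 1  [with Y=-5, A=-2]  = -4
Without intervention: Y = -B + 1  [with B=1]  = 0; Z = min(Y, A) + 1  [with Y=0, A=-2]  = -1.
Change = -4 − (-1) = -3.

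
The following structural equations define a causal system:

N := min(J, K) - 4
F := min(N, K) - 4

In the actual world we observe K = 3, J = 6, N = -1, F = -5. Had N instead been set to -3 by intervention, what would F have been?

-7

The intervention breaks the incoming arrows to N: N := min(J, K) - 4 no longer applies, and N = -3.
F = min(N, K) - 4  [with N=-3, K=3]  = -7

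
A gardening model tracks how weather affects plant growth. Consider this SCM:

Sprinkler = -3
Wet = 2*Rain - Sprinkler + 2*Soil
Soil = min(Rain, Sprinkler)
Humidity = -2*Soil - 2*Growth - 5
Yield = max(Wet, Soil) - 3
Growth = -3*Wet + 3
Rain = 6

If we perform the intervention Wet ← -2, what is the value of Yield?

-5

The intervention breaks the incoming arrows to Wet: Wet = 2*Rain - Sprinkler + 2*Soil no longer applies, and Wet = -2.
Soil = min(Rain, Sprinkler)  [with Rain=6, Sprinkler=-3]  = -3
Yield = max(Wet, Soil) - 3  [with Wet=-2, Soil=-3]  = -5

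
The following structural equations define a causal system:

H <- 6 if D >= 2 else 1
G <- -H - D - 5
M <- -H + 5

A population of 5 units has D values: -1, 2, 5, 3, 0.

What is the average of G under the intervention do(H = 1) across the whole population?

-7.8

Under do(H=1), H's equation is replaced by H=1 for every unit. Per-unit G: -5, -8, -11, -9, -6. Mean = -7.8.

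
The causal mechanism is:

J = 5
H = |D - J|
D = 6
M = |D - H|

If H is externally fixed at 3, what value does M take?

The intervention breaks the incoming arrows to H: H = |D - J| no longer applies, and H = 3.
M = |D - H|  [with D=6, H=3]  = 3

3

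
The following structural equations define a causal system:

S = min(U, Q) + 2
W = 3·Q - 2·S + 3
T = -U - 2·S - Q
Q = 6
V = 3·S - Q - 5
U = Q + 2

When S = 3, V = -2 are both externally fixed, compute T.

The joint intervention fixes S = 3, V = -2, removing each variable's own equation.
U = Q + 2  [with Q=6]  = 8
T = -U - 2·S - Q  [with U=8, S=3, Q=6]  = -20

-20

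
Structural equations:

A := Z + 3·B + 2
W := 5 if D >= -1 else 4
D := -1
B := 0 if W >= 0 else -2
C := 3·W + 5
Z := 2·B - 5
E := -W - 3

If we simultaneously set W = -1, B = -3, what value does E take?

-2

Under do(W = -1, B = -3), each intervened variable's structural equation is replaced by its fixed value.
E = -W - 3  [with W=-1]  = -2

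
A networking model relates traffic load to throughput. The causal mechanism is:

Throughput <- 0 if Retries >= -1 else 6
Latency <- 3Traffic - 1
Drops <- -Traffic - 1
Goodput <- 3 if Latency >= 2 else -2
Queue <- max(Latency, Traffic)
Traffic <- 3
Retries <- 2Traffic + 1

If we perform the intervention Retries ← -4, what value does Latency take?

8

Under do(Retries=-4), the mechanism Retries <- 2Traffic + 1 is discarded; Retries is fixed at -4.
No directed path runs from Retries to Latency, so Latency keeps its natural value.
Latency = 3Traffic - 1  [with Traffic=3]  = 8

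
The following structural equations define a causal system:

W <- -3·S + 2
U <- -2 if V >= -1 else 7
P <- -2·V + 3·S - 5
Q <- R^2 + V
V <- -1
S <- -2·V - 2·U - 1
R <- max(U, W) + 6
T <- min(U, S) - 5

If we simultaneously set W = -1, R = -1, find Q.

0

The joint intervention fixes W = -1, R = -1, removing each variable's own equation.
Q = R^2 + V  [with R=-1, V=-1]  = 0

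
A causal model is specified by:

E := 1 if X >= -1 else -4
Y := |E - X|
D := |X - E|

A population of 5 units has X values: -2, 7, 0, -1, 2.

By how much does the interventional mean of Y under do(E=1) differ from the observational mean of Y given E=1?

0.1

Under do(E=1), E's equation is replaced by E=1 for every unit. Per-unit Y: 3, 6, 1, 2, 1. Mean = 2.6.
Observing E=1 restricts to units where E's equation naturally yields 1: X ∈ {7, 0, -1, 2}. In that subpopulation Y = 6, 1, 2, 1, mean 2.5.
Difference = 2.6 − 2.5 = 0.1.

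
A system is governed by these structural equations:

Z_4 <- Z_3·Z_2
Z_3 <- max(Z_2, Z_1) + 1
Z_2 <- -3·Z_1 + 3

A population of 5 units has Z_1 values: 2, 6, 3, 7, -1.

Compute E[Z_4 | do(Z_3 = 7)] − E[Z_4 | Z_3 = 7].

-18.9

do(Z_3=7) breaks Z_3's dependence on Z_1. With Z_3=7 fixed, Z_4 across the units is -21, -105, -42, -126, 42, mean -50.4.
Observing Z_3=7 restricts to units where Z_3's equation naturally yields 7: Z_1 ∈ {6, -1}. In that subpopulation Z_4 = -105, 42, mean -31.5.
Difference = -50.4 − (-31.5) = -18.9.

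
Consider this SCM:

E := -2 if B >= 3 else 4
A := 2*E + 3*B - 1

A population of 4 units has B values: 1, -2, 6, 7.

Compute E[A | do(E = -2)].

4

Under do(E=-2), E's equation is replaced by E=-2 for every unit. Per-unit A: -2, -11, 13, 16. Mean = 4.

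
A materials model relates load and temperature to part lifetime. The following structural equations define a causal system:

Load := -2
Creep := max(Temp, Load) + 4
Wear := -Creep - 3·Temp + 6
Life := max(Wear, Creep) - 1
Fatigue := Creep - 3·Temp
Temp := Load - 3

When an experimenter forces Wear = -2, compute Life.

1

Under do(Wear=-2), the mechanism Wear := -Creep - 3·Temp + 6 is discarded; Wear is fixed at -2.
Temp = Load - 3  [with Load=-2]  = -5
Creep = max(Temp, Load) + 4  [with Temp=-5, Load=-2]  = 2
Life = max(Wear, Creep) - 1  [with Wear=-2, Creep=2]  = 1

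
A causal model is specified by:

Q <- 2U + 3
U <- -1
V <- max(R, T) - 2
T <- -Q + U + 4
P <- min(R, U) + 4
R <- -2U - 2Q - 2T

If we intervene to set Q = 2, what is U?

-1

Under do(Q=2), the mechanism Q <- 2U + 3 is discarded; Q is fixed at 2.
U is not downstream of the intervention, so its value is determined by the original equations.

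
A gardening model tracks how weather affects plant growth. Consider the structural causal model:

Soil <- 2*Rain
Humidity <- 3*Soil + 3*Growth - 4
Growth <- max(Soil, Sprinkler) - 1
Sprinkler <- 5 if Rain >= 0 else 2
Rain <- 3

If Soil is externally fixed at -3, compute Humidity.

-1

do(Soil=-3) replaces the equation Soil <- 2*Rain with the constant Soil = -3.
Sprinkler = 5 if Rain >= 0 else 2  [with Rain=3]  = 5
Growth = max(Soil, Sprinkler) - 1  [with Soil=-3, Sprinkler=5]  = 4
Humidity = 3*Soil + 3*Growth - 4  [with Soil=-3, Growth=4]  = -1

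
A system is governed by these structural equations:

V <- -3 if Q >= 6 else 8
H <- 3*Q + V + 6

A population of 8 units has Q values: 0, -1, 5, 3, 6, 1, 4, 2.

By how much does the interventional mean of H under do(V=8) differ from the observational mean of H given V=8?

do(V=8) breaks V's dependence on Q. With V=8 fixed, H across the units is 14, 11, 29, 23, 32, 17, 26, 20, mean 21.5.
Conditioning on V=8 selects the 7 unit(s) with Q ∈ {0, -1, 5, 3, 1, 4, 2}. Their H values: 14, 11, 29, 23, 17, 26, 20. Mean = 20.
Difference = 21.5 − 20 = 1.5.

1.5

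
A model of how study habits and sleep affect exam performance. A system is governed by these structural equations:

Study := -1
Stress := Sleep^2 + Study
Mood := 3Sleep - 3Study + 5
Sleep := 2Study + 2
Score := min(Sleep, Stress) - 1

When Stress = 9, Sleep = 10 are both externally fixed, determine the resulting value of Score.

The joint intervention fixes Stress = 9, Sleep = 10, removing each variable's own equation.
Score = min(Sleep, Stress) - 1  [with Sleep=10, Stress=9]  = 8

8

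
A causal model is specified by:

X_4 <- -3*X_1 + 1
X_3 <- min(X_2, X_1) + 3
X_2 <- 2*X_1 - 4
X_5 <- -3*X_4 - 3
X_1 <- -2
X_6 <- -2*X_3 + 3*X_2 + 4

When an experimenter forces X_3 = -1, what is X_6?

The intervention breaks the incoming arrows to X_3: X_3 <- min(X_2, X_1) + 3 no longer applies, and X_3 = -1.
X_2 = 2*X_1 - 4  [with X_1=-2]  = -8
X_6 = -2*X_3 + 3*X_2 + 4  [with X_3=-1, X_2=-8]  = -18

-18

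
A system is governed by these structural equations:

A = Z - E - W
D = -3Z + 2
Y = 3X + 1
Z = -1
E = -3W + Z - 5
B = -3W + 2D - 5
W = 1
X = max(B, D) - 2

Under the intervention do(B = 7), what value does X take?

5

Intervening sets B = 7 and removes its equation (B = -3W + 2D - 5).
D = -3Z + 2  [with Z=-1]  = 5
X = max(B, D) - 2  [with B=7, D=5]  = 5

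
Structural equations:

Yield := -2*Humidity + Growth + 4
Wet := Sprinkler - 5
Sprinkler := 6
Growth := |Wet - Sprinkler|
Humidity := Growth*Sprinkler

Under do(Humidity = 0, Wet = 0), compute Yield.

10

The joint intervention fixes Humidity = 0, Wet = 0, removing each variable's own equation.
Growth = |Wet - Sprinkler|  [with Wet=0, Sprinkler=6]  = 6
Yield = -2*Humidity + Growth + 4  [with Humidity=0, Growth=6]  = 10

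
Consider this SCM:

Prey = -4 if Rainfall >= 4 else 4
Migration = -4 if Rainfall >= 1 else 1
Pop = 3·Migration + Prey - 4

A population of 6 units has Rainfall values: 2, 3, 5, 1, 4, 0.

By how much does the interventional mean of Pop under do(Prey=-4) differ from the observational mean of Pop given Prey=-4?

2.5

do(Prey=-4) breaks Prey's dependence on Rainfall. With Prey=-4 fixed, Pop across the units is -20, -20, -20, -20, -20, -5, mean -17.5.
Conditioning on Prey=-4 selects the 2 unit(s) with Rainfall ∈ {5, 4}. Their Pop values: -20, -20. Mean = -20.
Difference = -17.5 − (-20) = 2.5.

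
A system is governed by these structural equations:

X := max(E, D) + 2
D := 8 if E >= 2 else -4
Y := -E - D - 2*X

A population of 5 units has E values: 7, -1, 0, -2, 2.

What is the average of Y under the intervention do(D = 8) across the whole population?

-29.2

The intervention sets D=8 in all 5 units regardless of E. Recomputing Y per unit gives -35, -27, -28, -26, -30; average -29.2.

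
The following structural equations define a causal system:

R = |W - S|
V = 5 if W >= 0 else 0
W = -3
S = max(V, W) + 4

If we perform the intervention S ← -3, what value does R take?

The intervention breaks the incoming arrows to S: S = max(V, W) + 4 no longer applies, and S = -3.
R = |W - S|  [with W=-3, S=-3]  = 0

0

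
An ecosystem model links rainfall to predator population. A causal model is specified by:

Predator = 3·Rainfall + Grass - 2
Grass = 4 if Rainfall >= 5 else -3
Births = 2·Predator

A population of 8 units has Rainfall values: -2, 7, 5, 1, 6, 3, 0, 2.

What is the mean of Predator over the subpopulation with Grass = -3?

-2.6

E[Predator|Grass=-3] averages over only the 5 units with Grass=-3 (Rainfall = -2, 1, 3, 0, 2): Predator = -11, -2, 4, -5, 1, mean -2.6.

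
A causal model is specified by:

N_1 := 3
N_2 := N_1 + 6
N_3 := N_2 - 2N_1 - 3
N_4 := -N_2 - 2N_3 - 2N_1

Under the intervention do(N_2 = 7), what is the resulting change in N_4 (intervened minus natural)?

6

Under do(N_2=7), the mechanism N_2 := N_1 + 6 is discarded; N_2 is fixed at 7.
N_3 = N_2 - 2N_1 - 3  [with N_2=7, N_1=3]  = -2
N_4 = -N_2 - 2N_3 - 2N_1  [with N_2=7, N_3=-2, N_1=3]  = -9
Without intervention: N_2 = N_1 + 6  [with N_1=3]  = 9; N_3 = N_2 - 2N_1 - 3  [with N_2=9, N_1=3]  = 0; N_4 = -N_2 - 2N_3 - 2N_1  [with N_2=9, N_3=0, N_1=3]  = -15.
Change = -9 − (-15) = 6.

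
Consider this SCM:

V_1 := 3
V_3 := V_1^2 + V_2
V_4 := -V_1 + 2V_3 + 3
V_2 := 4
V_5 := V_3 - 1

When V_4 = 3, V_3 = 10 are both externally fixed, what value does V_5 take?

The joint intervention fixes V_4 = 3, V_3 = 10, removing each variable's own equation.
V_5 = V_3 - 1  [with V_3=10]  = 9

9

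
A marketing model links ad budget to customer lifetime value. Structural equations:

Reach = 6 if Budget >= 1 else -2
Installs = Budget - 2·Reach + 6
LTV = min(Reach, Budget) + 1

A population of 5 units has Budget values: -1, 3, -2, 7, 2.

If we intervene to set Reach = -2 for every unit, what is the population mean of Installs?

11.8

do(Reach=-2) breaks Reach's dependence on Budget. With Reach=-2 fixed, Installs across the units is 9, 13, 8, 17, 12, mean 11.8.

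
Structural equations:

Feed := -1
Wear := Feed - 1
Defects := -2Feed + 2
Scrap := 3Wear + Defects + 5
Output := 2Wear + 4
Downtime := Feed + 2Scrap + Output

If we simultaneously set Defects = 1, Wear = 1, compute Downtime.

Setting Defects = 1, Wear = 1 by intervention discards those variables' equations.
Scrap = 3Wear + Defects + 5  [with Wear=1, Defects=1]  = 9
Output = 2Wear + 4  [with Wear=1]  = 6
Downtime = Feed + 2Scrap + Output  [with Feed=-1, Scrap=9, Output=6]  = 23

23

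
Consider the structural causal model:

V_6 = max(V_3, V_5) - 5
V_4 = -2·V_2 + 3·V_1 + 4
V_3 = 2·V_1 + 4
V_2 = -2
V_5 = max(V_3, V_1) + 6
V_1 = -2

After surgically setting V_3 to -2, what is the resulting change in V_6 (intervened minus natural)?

The intervention breaks the incoming arrows to V_3: V_3 = 2·V_1 + 4 no longer applies, and V_3 = -2.
V_5 = max(V_3, V_1) + 6  [with V_3=-2, V_1=-2]  = 4
V_6 = max(V_3, V_5) - 5  [with V_3=-2, V_5=4]  = -1
Without intervention: V_3 = 2·V_1 + 4  [with V_1=-2]  = 0; V_5 = max(V_3, V_1) + 6  [with V_3=0, V_1=-2]  = 6; V_6 = max(V_3, V_5) - 5  [with V_3=0, V_5=6]  = 1.
Change = -1 − 1 = -2.

-2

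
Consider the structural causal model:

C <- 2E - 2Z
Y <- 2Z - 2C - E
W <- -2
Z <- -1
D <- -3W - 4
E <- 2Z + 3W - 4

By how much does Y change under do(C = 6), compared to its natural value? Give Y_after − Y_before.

-56

Intervening sets C = 6 and removes its equation (C <- 2E - 2Z).
E = 2Z + 3W - 4  [with Z=-1, W=-2]  = -12
Y = 2Z - 2C - E  [with Z=-1, C=6, E=-12]  = -2
Without intervention: E = 2Z + 3W - 4  [with Z=-1, W=-2]  = -12; C = 2E - 2Z  [with E=-12, Z=-1]  = -22; Y = 2Z - 2C - E  [with Z=-1, C=-22, E=-12]  = 54.
Change = -2 − 54 = -56.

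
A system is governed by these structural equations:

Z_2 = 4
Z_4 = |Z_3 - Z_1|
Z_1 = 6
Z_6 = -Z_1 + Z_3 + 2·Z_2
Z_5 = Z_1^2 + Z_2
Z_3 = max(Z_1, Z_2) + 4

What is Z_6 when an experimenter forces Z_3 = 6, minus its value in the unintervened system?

The intervention breaks the incoming arrows to Z_3: Z_3 = max(Z_1, Z_2) + 4 no longer applies, and Z_3 = 6.
Z_6 = -Z_1 + Z_3 + 2·Z_2  [with Z_1=6, Z_3=6, Z_2=4]  = 8
Without intervention: Z_3 = max(Z_1, Z_2) + 4  [with Z_1=6, Z_2=4]  = 10; Z_6 = -Z_1 + Z_3 + 2·Z_2  [with Z_1=6, Z_3=10, Z_2=4]  = 12.
Change = 8 − 12 = -4.

-4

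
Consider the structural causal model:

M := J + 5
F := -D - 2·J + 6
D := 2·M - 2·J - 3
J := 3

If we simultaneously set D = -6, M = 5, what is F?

The joint intervention fixes D = -6, M = 5, removing each variable's own equation.
F = -D - 2·J + 6  [with D=-6, J=3]  = 6

6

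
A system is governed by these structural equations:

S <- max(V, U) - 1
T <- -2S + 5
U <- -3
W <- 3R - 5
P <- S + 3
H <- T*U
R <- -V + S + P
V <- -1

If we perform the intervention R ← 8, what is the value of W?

do(R=8) replaces the equation R <- -V + S + P with the constant R = 8.
W = 3R - 5  [with R=8]  = 19

19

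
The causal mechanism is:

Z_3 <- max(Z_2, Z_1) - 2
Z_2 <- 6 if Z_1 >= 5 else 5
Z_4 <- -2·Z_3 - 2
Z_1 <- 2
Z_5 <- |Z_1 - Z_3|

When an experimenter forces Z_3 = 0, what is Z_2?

5

Under do(Z_3=0), the mechanism Z_3 <- max(Z_2, Z_1) - 2 is discarded; Z_3 is fixed at 0.
Since Z_2 is not a descendant of the intervened variable, it is unaffected.
Z_2 = 6 if Z_1 >= 5 else 5  [with Z_1=2]  = 5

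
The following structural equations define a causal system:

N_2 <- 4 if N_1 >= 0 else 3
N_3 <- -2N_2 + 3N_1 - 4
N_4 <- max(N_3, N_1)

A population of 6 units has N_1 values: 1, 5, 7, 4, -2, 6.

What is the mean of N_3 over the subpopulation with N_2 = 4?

1.8

Conditioning on N_2=4 selects the 5 unit(s) with N_1 ∈ {1, 5, 7, 4, 6}. Their N_3 values: -9, 3, 9, 0, 6. Mean = 1.8.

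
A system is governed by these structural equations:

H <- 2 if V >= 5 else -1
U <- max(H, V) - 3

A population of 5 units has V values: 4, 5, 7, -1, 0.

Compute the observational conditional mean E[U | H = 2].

Observing H=2 restricts to units where H's equation naturally yields 2: V ∈ {5, 7}. In that subpopulation U = 2, 4, mean 3.

3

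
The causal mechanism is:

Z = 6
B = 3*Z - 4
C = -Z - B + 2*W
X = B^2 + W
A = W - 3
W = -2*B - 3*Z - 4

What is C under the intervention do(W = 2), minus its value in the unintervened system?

104

do(W=2) replaces the equation W = -2*B - 3*Z - 4 with the constant W = 2.
B = 3*Z - 4  [with Z=6]  = 14
C = -Z - B + 2*W  [with Z=6, B=14, W=2]  = -16
Without intervention: B = 3*Z - 4  [with Z=6]  = 14; W = -2*B - 3*Z - 4  [with B=14, Z=6]  = -50; C = -Z - B + 2*W  [with Z=6, B=14, W=-50]  = -120.
Change = -16 − (-120) = 104.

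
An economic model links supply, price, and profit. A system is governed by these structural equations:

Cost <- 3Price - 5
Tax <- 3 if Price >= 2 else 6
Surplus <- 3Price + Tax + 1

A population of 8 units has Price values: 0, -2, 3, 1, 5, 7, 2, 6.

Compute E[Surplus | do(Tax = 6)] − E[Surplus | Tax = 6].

9.25

Under do(Tax=6), Tax's equation is replaced by Tax=6 for every unit. Per-unit Surplus: 7, 1, 16, 10, 22, 28, 13, 25. Mean = 15.25.
Observing Tax=6 restricts to units where Tax's equation naturally yields 6: Price ∈ {0, -2, 1}. In that subpopulation Surplus = 7, 1, 10, mean 6.
Difference = 15.25 − 6 = 9.25.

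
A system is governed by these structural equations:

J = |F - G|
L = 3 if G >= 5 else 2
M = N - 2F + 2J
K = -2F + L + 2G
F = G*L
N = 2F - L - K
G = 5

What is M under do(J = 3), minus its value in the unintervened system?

-14

Intervening sets J = 3 and removes its equation (J = |F - G|).
L = 3 if G >= 5 else 2  [with G=5]  = 3
F = G*L  [with G=5, L=3]  = 15
K = -2F + L + 2G  [with F=15, L=3, G=5]  = -17
N = 2F - L - K  [with F=15, L=3, K=-17]  = 44
M = N - 2F + 2J  [with N=44, F=15, J=3]  = 20
Without intervention: L = 3 if G >= 5 else 2  [with G=5]  = 3; F = G*L  [with G=5, L=3]  = 15; K = -2F + L + 2G  [with F=15, L=3, G=5]  = -17; N = 2F - L - K  [with F=15, L=3, K=-17]  = 44; J = |F - G|  [with F=15, G=5]  = 10; M = N - 2F + 2J  [with N=44, F=15, J=10]  = 34.
Change = 20 − 34 = -14.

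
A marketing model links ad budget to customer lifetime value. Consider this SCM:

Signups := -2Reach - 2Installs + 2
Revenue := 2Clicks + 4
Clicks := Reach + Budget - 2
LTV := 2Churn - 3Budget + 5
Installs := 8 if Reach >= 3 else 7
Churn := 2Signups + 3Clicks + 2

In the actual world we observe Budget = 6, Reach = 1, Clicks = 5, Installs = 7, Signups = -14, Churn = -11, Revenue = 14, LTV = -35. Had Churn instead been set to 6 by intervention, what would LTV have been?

Intervening sets Churn = 6 and removes its equation (Churn := 2Signups + 3Clicks + 2).
LTV = 2Churn - 3Budget + 5  [with Churn=6, Budget=6]  = -1

-1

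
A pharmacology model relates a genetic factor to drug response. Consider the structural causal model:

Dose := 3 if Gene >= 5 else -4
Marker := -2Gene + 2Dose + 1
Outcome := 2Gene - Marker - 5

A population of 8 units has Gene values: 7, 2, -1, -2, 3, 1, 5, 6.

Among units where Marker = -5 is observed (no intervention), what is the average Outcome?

5

Conditioning on Marker=-5 selects the 2 unit(s) with Gene ∈ {-1, 6}. Their Outcome values: -2, 12. Mean = 5.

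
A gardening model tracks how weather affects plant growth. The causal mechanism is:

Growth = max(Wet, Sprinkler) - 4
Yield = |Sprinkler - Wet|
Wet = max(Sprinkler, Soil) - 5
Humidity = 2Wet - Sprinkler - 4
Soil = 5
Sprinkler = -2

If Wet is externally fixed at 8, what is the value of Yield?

10

The intervention breaks the incoming arrows to Wet: Wet = max(Sprinkler, Soil) - 5 no longer applies, and Wet = 8.
Yield = |Sprinkler - Wet|  [with Sprinkler=-2, Wet=8]  = 10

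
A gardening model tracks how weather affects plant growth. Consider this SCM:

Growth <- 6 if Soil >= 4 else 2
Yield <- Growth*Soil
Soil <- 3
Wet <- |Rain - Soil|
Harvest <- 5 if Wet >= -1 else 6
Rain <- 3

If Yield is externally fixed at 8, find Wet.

0

do(Yield=8) replaces the equation Yield <- Growth*Soil with the constant Yield = 8.
Wet is not downstream of the intervention, so its value is determined by the original equations.
Wet = |Rain - Soil|  [with Rain=3, Soil=3]  = 0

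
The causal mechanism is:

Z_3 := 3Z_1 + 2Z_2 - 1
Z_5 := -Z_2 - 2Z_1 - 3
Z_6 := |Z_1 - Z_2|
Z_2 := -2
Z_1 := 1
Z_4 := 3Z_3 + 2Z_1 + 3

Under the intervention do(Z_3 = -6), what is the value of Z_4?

-13

The intervention breaks the incoming arrows to Z_3: Z_3 := 3Z_1 + 2Z_2 - 1 no longer applies, and Z_3 = -6.
Z_4 = 3Z_3 + 2Z_1 + 3  [with Z_3=-6, Z_1=1]  = -13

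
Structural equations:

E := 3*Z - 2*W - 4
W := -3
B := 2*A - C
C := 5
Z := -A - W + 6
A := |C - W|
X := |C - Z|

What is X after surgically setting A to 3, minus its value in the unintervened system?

-3

do(A=3) replaces the equation A := |C - W| with the constant A = 3.
Z = -A - W + 6  [with A=3, W=-3]  = 6
X = |C - Z|  [with C=5, Z=6]  = 1
Without intervention: A = |C - W|  [with C=5, W=-3]  = 8; Z = -A - W + 6  [with A=8, W=-3]  = 1; X = |C - Z|  [with C=5, Z=1]  = 4.
Change = 1 − 4 = -3.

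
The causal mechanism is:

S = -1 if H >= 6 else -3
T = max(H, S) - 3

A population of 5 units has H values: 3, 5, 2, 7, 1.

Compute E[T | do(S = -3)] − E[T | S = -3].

Every unit gets S=-3 under the intervention. T values become 0, 2, -1, 4, -2; E[T|do(S=-3)] = 0.6.
Conditioning on S=-3 selects the 4 unit(s) with H ∈ {3, 5, 2, 1}. Their T values: 0, 2, -1, -2. Mean = -0.25.
Difference = 0.6 − (-0.25) = 0.85.

0.85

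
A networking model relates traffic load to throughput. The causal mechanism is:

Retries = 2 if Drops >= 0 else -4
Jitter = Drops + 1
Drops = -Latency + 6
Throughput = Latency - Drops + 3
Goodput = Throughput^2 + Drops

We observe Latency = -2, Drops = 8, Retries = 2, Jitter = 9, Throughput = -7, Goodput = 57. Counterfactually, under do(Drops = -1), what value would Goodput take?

Under do(Drops=-1), the mechanism Drops = -Latency + 6 is discarded; Drops is fixed at -1.
Throughput = Latency - Drops + 3  [with Latency=-2, Drops=-1]  = 2
Goodput = Throughput^2 + Drops  [with Throughput=2, Drops=-1]  = 3

3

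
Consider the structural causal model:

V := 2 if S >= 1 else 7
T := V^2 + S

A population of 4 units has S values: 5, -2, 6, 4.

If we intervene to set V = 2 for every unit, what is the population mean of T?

Every unit gets V=2 under the intervention. T values become 9, 2, 10, 8; E[T|do(V=2)] = 7.25.

7.25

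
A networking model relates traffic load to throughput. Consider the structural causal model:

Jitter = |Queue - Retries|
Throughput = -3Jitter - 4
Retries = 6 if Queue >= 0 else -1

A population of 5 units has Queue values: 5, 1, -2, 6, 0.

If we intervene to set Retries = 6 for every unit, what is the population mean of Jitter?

The intervention sets Retries=6 in all 5 units regardless of Queue. Recomputing Jitter per unit gives 1, 5, 8, 0, 6; average 4.

4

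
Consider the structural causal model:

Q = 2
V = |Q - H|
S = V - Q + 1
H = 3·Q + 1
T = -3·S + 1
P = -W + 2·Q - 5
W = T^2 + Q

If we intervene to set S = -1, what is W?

18

Under do(S=-1), the mechanism S = V - Q + 1 is discarded; S is fixed at -1.
T = -3·S + 1  [with S=-1]  = 4
W = T^2 + Q  [with T=4, Q=2]  = 18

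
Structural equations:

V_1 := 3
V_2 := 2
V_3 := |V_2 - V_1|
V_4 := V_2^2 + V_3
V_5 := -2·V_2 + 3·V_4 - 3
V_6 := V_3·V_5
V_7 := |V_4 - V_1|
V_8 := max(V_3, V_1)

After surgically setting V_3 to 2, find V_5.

11

do(V_3=2) replaces the equation V_3 := |V_2 - V_1| with the constant V_3 = 2.
V_4 = V_2^2 + V_3  [with V_2=2, V_3=2]  = 6
V_5 = -2·V_2 + 3·V_4 - 3  [with V_2=2, V_4=6]  = 11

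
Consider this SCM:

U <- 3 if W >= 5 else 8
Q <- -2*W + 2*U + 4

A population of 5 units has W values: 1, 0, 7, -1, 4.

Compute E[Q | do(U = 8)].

15.6

Under do(U=8), U's equation is replaced by U=8 for every unit. Per-unit Q: 18, 20, 6, 22, 12. Mean = 15.6.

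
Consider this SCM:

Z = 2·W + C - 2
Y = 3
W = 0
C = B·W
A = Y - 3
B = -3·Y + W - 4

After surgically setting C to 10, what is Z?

8

Under do(C=10), the mechanism C = B·W is discarded; C is fixed at 10.
Z = 2·W + C - 2  [with W=0, C=10]  = 8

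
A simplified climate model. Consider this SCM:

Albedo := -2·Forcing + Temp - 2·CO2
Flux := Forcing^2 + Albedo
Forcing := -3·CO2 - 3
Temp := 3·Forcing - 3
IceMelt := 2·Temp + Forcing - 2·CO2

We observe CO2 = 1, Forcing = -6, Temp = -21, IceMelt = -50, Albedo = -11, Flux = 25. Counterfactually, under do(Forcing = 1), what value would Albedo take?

do(Forcing=1) replaces the equation Forcing := -3·CO2 - 3 with the constant Forcing = 1.
Temp = 3·Forcing - 3  [with Forcing=1]  = 0
Albedo = -2·Forcing + Temp - 2·CO2  [with Forcing=1, Temp=0, CO2=1]  = -4

-4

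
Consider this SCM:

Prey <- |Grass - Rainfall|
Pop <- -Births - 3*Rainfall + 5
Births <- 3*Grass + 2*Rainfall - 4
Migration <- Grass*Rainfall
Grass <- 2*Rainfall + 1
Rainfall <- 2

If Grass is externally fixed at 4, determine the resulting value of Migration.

do(Grass=4) replaces the equation Grass <- 2*Rainfall + 1 with the constant Grass = 4.
Migration = Grass*Rainfall  [with Grass=4, Rainfall=2]  = 8

8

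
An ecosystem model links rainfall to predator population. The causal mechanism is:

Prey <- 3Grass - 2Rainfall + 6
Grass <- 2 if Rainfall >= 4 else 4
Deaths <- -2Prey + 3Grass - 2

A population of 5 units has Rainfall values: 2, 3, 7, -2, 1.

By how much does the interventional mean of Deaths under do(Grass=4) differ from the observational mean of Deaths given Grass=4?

4.8

The intervention sets Grass=4 in all 5 units regardless of Rainfall. Recomputing Deaths per unit gives -18, -14, 2, -34, -22; average -17.2.
Conditioning on Grass=4 selects the 4 unit(s) with Rainfall ∈ {2, 3, -2, 1}. Their Deaths values: -18, -14, -34, -22. Mean = -22.
Difference = -17.2 − (-22) = 4.8.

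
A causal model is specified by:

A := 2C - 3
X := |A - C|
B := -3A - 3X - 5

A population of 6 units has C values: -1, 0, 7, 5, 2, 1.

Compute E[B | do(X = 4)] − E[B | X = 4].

4

Under do(X=4), X's equation is replaced by X=4 for every unit. Per-unit B: -2, -8, -50, -38, -20, -14. Mean = -22.
Conditioning on X=4 selects the 2 unit(s) with C ∈ {-1, 7}. Their B values: -2, -50. Mean = -26.
Difference = -22 − (-26) = 4.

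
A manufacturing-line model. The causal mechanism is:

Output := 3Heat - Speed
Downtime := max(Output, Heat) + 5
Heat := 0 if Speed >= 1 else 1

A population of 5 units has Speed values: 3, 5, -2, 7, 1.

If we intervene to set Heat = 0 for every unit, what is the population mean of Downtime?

5.4

Every unit gets Heat=0 under the intervention. Downtime values become 5, 5, 7, 5, 5; E[Downtime|do(Heat=0)] = 5.4.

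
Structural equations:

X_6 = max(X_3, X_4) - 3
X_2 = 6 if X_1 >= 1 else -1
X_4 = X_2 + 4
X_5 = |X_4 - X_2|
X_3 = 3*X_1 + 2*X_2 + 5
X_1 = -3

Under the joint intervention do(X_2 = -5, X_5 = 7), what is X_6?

-4

Setting X_2 = -5, X_5 = 7 by intervention discards those variables' equations.
X_3 = 3*X_1 + 2*X_2 + 5  [with X_1=-3, X_2=-5]  = -14
X_4 = X_2 + 4  [with X_2=-5]  = -1
X_6 = max(X_3, X_4) - 3  [with X_3=-14, X_4=-1]  = -4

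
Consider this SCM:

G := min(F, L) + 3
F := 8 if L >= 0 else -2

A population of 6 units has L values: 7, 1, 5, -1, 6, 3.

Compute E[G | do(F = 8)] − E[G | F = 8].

-0.9

Every unit gets F=8 under the intervention. G values become 10, 4, 8, 2, 9, 6; E[G|do(F=8)] = 6.5.
Observing F=8 restricts to units where F's equation naturally yields 8: L ∈ {7, 1, 5, 6, 3}. In that subpopulation G = 10, 4, 8, 9, 6, mean 7.4.
Difference = 6.5 − 7.4 = -0.9.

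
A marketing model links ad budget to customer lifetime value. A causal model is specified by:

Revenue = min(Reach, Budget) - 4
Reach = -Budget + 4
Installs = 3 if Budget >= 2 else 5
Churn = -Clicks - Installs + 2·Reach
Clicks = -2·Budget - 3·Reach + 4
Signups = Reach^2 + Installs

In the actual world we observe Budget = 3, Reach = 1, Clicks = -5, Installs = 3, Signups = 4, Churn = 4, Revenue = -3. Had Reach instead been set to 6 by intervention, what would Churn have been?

Under do(Reach=6), the mechanism Reach = -Budget + 4 is discarded; Reach is fixed at 6.
Clicks = -2·Budget - 3·Reach + 4  [with Budget=3, Reach=6]  = -20
Installs = 3 if Budget >= 2 else 5  [with Budget=3]  = 3
Churn = -Clicks - Installs + 2·Reach  [with Clicks=-20, Installs=3, Reach=6]  = 29

29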